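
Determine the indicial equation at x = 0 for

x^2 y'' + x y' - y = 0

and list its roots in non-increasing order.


Divide by x^2 to reach normal form y'' + P_1(x) y' + P_2(x) y = 0 with P_1(x) = 1/x and P_2(x) = -1/x^2.
x = 0 is a singular point because the y'-coefficient 1/x has a pole at x = 0 and the y-coefficient -1/x^2 has a pole at x = 0.
It is a regular singular point because x P_1(x) = p(x) = 1 and x^2 P_2(x) = q(x) = -1 are polynomials, hence analytic at x = 0.
p(0) = 1,  q(0) = -1.
Indicial equation: r(r-1) + p(0) r + q(0) = 0, i.e. r^2 + (p(0) - 1) r + q(0) = 0, i.e. r^2 - 1 = 0.
Discriminant: (0)^2 - 4(-1) = 4, so r = (0 ± 2)/2.
Solving: r_1 = 1, r_2 = -1.

indicial: r^2 - 1 = 0; roots r_1 = 1, r_2 = -1


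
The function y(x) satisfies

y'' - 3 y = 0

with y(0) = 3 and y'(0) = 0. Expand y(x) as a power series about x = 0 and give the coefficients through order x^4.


Ansatz: y(x) = sum_{n>=0} a_n x^n, so y'(x) = sum_{n>=1} n a_n x^(n-1) and y''(x) = sum_{n>=2} n(n-1) a_n x^(n-2).
Substitute into P(x) y'' + Q(x) y' + R(x) y = 0 with P(x) = 1, Q(x) = 0, R(x) = -3, and match powers of x.
Initial conditions: a_0 = 3, a_1 = 0.
Setting the coefficient of each power of x to zero and solving order by order (substituting the coefficients already found):
  x^0: 2 a_2 - 3 a_0 = 0  ->  2 a_2 = 3 a_0 = 9  ->  a_2 = 9/2
  x^1: 6 a_3 - 3 a_1 = 0  ->  6 a_3 = 3 a_1 = 0  ->  a_3 = 0
  x^2: 12 a_4 - 3 a_2 = 0  ->  12 a_4 = 3 a_2 = 27/2  ->  a_4 = 9/8
Truncated series: y(x) = 3 + (9/2) x^2 + (9/8) x^4 + O(x^5).

a_0 = 3; a_1 = 0; a_2 = 9/2; a_3 = 0; a_4 = 9/8


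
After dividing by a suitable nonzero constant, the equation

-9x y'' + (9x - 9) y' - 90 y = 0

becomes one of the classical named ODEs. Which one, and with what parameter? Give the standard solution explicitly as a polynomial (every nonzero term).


All three coefficients share the factor -9; dividing through by -9 gives  x y'' + (1 - x) y' + 10 y = 0.
This matches the Laguerre equation x y'' + (1 - x) y' + n y = 0 with n = 10; the polynomial solution is L_10(x).
With y = sum_k a_k x^k, matching x^k gives (k+1)k a_{k+1} + (k+1) a_{k+1} - k a_k + n a_k = 0, i.e. (k+1)^2 a_{k+1} = (k - n) a_k = (k - 10) a_k. The right side vanishes at k = 10, so the series terminates at degree 10.
Standard normalization L_n(0) = 1 gives a_0 = 1. Work upward with a_{k+1} = (k - 10) a_k / (k+1)^2:
  a_1 = (0 - 10)(1) / 1^2 = -10/1 = -10
  a_2 = (1 - 10)(-10) / 2^2 = 90/4 = 45/2
  a_3 = (2 - 10)(45/2) / 3^2 = -180/9 = -20
  a_4 = (3 - 10)(-20) / 4^2 = 140/16 = 35/4
  a_5 = (4 - 10)(35/4) / 5^2 = (-105/2)/25 = -21/10
  a_6 = (5 - 10)(-21/10) / 6^2 = (21/2)/36 = 7/24
  a_7 = (6 - 10)(7/24) / 7^2 = (-7/6)/49 = -1/42
  a_8 = (7 - 10)(-1/42) / 8^2 = (1/14)/64 = 1/896
  a_9 = (8 - 10)(1/896) / 9^2 = (-1/448)/81 = -1/36288
  a_10 = (9 - 10)(-1/36288) / 10^2 = (1/36288)/100 = 1/3628800
Hence L_10(x) = x^10/3628800 - x^9/36288 + x^8/896 - x^7/42 + 7 x^6/24 - 21 x^5/10 + 35 x^4/4 - 20 x^3 + 45 x^2/2 - 10 x + 1.

L_10(x); series = x^10/3628800 - x^9/36288 + x^8/896 - x^7/42 + 7 x^6/24 - 21 x^5/10 + 35 x^4/4 - 20 x^3 + 45 x^2/2 - 10 x + 1


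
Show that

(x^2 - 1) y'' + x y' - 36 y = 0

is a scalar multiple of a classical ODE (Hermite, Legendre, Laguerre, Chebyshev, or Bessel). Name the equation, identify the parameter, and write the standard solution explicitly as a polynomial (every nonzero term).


All three coefficients share the factor -1; dividing through by -1 gives  (1 - x^2) y'' - x y' + 36 y = 0.
This matches the Chebyshev equation (1 - x^2) y'' - x y' + n^2 y = 0 (note the -x y' term, not -2x y') with n^2 = 36, so n = 6; the polynomial solution is T_6(x).
With y = sum_k a_k x^k, matching x^k gives (k+2)(k+1) a_{k+2} = (k^2 - n^2) a_k = (k - 6)(k + 6) a_k. The right side vanishes at k = 6, so the series with the parity of 6 terminates at degree 6.
Standard normalization: leading coefficient of T_n is 2^(n-1), so a_6 = 2^5 = 32. Work downward with a_k = (k+1)(k+2) a_{k+2} / ((k - 6)(k + 6)):
  a_4 = (5)(6)(32) / ((4 - 6)(4 + 6)) = 960/(-20) = -48
  a_2 = (3)(4)(-48) / ((2 - 6)(2 + 6)) = -576/(-32) = 18
  a_0 = (1)(2)(18) / ((0 - 6)(0 + 6)) = 36/(-36) = -1
Hence T_6(x) = 32 x^6 - 48 x^4 + 18 x^2 - 1.

T_6(x); series = 32 x^6 - 48 x^4 + 18 x^2 - 1


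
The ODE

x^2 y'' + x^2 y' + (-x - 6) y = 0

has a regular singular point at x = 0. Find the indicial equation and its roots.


Divide by x^2 to reach normal form y'' + P_1(x) y' + P_2(x) y = 0 with P_1(x) = 1 and P_2(x) = -1/x - 6/x^2.
x = 0 is a singular point because the y-coefficient -1/x - 6/x^2 has a pole at x = 0.
It is a regular singular point because x P_1(x) = p(x) = x and x^2 P_2(x) = q(x) = -x - 6 are polynomials, hence analytic at x = 0.
p(0) = 0,  q(0) = -6.
Indicial equation: r(r-1) + p(0) r + q(0) = 0, i.e. r^2 + (p(0) - 1) r + q(0) = 0, i.e. r^2 - 1 r - 6 = 0.
Discriminant: (-1)^2 - 4(-6) = 25, so r = (1 ± 5)/2.
Solving: r_1 = 3, r_2 = -2.

indicial: r^2 - 1 r - 6 = 0; roots r_1 = 3, r_2 = -2


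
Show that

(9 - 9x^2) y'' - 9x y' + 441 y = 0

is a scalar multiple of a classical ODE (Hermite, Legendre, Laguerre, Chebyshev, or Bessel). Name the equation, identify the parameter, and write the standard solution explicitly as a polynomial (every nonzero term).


All three coefficients share the factor 9; dividing through by 9 gives  (1 - x^2) y'' - x y' + 49 y = 0.
This matches the Chebyshev equation (1 - x^2) y'' - x y' + n^2 y = 0 (note the -x y' term, not -2x y') with n^2 = 49, so n = 7; the polynomial solution is T_7(x).
With y = sum_k a_k x^k, matching x^k gives (k+2)(k+1) a_{k+2} = (k^2 - n^2) a_k = (k - 7)(k + 7) a_k. The right side vanishes at k = 7, so the series with the parity of 7 terminates at degree 7.
Standard normalization: leading coefficient of T_n is 2^(n-1), so a_7 = 2^6 = 64. Work downward with a_k = (k+1)(k+2) a_{k+2} / ((k - 7)(k + 7)):
  a_5 = (6)(7)(64) / ((5 - 7)(5 + 7)) = 2688/(-24) = -112
  a_3 = (4)(5)(-112) / ((3 - 7)(3 + 7)) = -2240/(-40) = 56
  a_1 = (2)(3)(56) / ((1 - 7)(1 + 7)) = 336/(-48) = -7
Hence T_7(x) = 64 x^7 - 112 x^5 + 56 x^3 - 7 x.

T_7(x); series = 64 x^7 - 112 x^5 + 56 x^3 - 7 x


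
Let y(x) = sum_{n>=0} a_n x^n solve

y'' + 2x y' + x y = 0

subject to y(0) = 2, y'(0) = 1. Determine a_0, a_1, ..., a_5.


Ansatz: y(x) = sum_{n>=0} a_n x^n, so y'(x) = sum_{n>=1} n a_n x^(n-1) and y''(x) = sum_{n>=2} n(n-1) a_n x^(n-2).
Substitute into P(x) y'' + Q(x) y' + R(x) y = 0 with P(x) = 1, Q(x) = 2x, R(x) = x, and match powers of x.
Initial conditions: a_0 = 2, a_1 = 1.
Setting the coefficient of each power of x to zero and solving order by order (substituting the coefficients already found):
  x^0: 2 a_2 = 0  ->  a_2 = 0
  x^1: 6 a_3 + 2 a_1 + a_0 = 0  ->  6 a_3 = -2 a_1 - a_0 = -4  ->  a_3 = -2/3
  x^2: 12 a_4 + 4 a_2 + a_1 = 0  ->  12 a_4 = -4 a_2 - a_1 = -1  ->  a_4 = -1/12
  x^3: 20 a_5 + 6 a_3 + a_2 = 0  ->  20 a_5 = -6 a_3 - a_2 = 4  ->  a_5 = 1/5
Truncated series: y(x) = 2 + x - (2/3) x^3 - (1/12) x^4 + (1/5) x^5 + O(x^6).

a_0 = 2; a_1 = 1; a_2 = 0; a_3 = -2/3; a_4 = -1/12; a_5 = 1/5


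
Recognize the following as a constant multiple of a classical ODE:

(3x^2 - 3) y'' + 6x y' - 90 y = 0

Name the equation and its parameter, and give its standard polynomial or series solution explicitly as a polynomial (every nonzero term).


All three coefficients share the factor -3; dividing through by -3 gives  (1 - x^2) y'' - 2x y' + 30 y = 0.
This matches the Legendre equation (1 - x^2) y'' - 2x y' + n(n+1) y = 0 (note the -2x y' term) with n(n+1) = 30, so n = 5; the polynomial solution is P_5(x).
With y = sum_k a_k x^k, matching x^k gives (k+2)(k+1) a_{k+2} = [k(k+1) - n(n+1)] a_k = (k - 5)(k + 6) a_k. The right side vanishes at k = 5, so the series with the parity of 5 terminates at degree 5.
Standard normalization (P_n(1) = 1): leading coefficient (2n)!/(2^n (n!)^2) = 3628800/(32*14400) = 63/8, so a_5 = 63/8. Work downward with a_k = (k+1)(k+2) a_{k+2} / ((k - 5)(k + 6)):
  a_3 = (4)(5)(63/8) / ((3 - 5)(3 + 6)) = (315/2)/(-18) = -35/4
  a_1 = (2)(3)(-35/4) / ((1 - 5)(1 + 6)) = (-105/2)/(-28) = 15/8
Hence P_5(x) = 63 x^5/8 - 35 x^3/4 + 15 x/8.

P_5(x); series = 63 x^5/8 - 35 x^3/4 + 15 x/8


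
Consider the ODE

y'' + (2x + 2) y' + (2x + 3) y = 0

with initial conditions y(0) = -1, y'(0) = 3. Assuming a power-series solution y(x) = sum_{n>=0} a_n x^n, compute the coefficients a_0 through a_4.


Ansatz: y(x) = sum_{n>=0} a_n x^n, so y'(x) = sum_{n>=1} n a_n x^(n-1) and y''(x) = sum_{n>=2} n(n-1) a_n x^(n-2).
Substitute into P(x) y'' + Q(x) y' + R(x) y = 0 with P(x) = 1, Q(x) = 2x + 2, R(x) = 2x + 3, and match powers of x.
Initial conditions: a_0 = -1, a_1 = 3.
Setting the coefficient of each power of x to zero and solving order by order (substituting the coefficients already found):
  x^0: 2 a_2 + 2 a_1 + 3 a_0 = 0  ->  2 a_2 = -2 a_1 - 3 a_0 = -3  ->  a_2 = -3/2
  x^1: 6 a_3 + 4 a_2 + 5 a_1 + 2 a_0 = 0  ->  6 a_3 = -4 a_2 - 5 a_1 - 2 a_0 = -7  ->  a_3 = -7/6
  x^2: 12 a_4 + 6 a_3 + 7 a_2 + 2 a_1 = 0  ->  12 a_4 = -6 a_3 - 7 a_2 - 2 a_1 = 23/2  ->  a_4 = 23/24
Truncated series: y(x) = -1 + 3 x - (3/2) x^2 - (7/6) x^3 + (23/24) x^4 + O(x^5).

a_0 = -1; a_1 = 3; a_2 = -3/2; a_3 = -7/6; a_4 = 23/24


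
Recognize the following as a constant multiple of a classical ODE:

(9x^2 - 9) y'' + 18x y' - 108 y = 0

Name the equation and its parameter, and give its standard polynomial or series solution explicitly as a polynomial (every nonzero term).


All three coefficients share the factor -9; dividing through by -9 gives  (1 - x^2) y'' - 2x y' + 12 y = 0.
This matches the Legendre equation (1 - x^2) y'' - 2x y' + n(n+1) y = 0 (note the -2x y' term) with n(n+1) = 12, so n = 3; the polynomial solution is P_3(x).
With y = sum_k a_k x^k, matching x^k gives (k+2)(k+1) a_{k+2} = [k(k+1) - n(n+1)] a_k = (k - 3)(k + 4) a_k. The right side vanishes at k = 3, so the series with the parity of 3 terminates at degree 3.
Standard normalization (P_n(1) = 1): leading coefficient (2n)!/(2^n (n!)^2) = 720/(8*36) = 5/2, so a_3 = 5/2. Work downward with a_k = (k+1)(k+2) a_{k+2} / ((k - 3)(k + 4)):
  a_1 = (2)(3)(5/2) / ((1 - 3)(1 + 4)) = 15/(-10) = -3/2
Hence P_3(x) = 5 x^3/2 - 3 x/2.

P_3(x); series = 5 x^3/2 - 3 x/2


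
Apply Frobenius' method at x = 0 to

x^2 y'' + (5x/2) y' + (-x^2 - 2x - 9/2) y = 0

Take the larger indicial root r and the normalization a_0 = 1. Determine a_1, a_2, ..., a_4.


Write in Frobenius form y'' + (p(x)/x) y' + (q(x)/x^2) y = 0:
  p(x) = 5/2,  q(x) = -x^2 - 2x - 9/2.
Indicial equation: r(r-1) + (5/2) r + (-9/2) = 0 -> roots r_1 = 3/2, r_2 = -3.
Take r = r_1 = 3/2. Let y(x) = x^r sum_{n>=0} a_n x^n with a_0 = 1.
Substitute y = x^r sum a_n x^n and match x^{r+n}. The recurrence is
  D(n) a_n - 2 a_{n-1} - 1 a_{n-2} = 0,  where D(n) = (r+n)(r+n-1) + (5/2)(r+n) + (-9/2).
  a_n = [2 a_{n-1} + 1 a_{n-2}] / D(n).
Since the indicial polynomial factors as (r - r_1)(r - r_2), D(n) = (r_1 + n - r_1)(r_1 + n - r_2) = n(n + 9/2).
Evaluating step by step (a_0 = 1):
  n = 1: D(1) = 1(1 + 9/2) = 11/2; numerator = 2(1) = 2; a_1 = (2)/(11/2) = 4/11
  n = 2: D(2) = 2(2 + 9/2) = 13; numerator = 2(4/11) + 1(1) = 19/11; a_2 = (19/11)/(13) = 19/143
  n = 3: D(3) = 3(3 + 9/2) = 45/2; numerator = 2(19/143) + 1(4/11) = 90/143; a_3 = (90/143)/(45/2) = 4/143
  n = 4: D(4) = 4(4 + 9/2) = 34; numerator = 2(4/143) + 1(19/143) = 27/143; a_4 = (27/143)/(34) = 27/4862

r = 3/2; a_0 = 1; a_1 = 4/11; a_2 = 19/143; a_3 = 4/143; a_4 = 27/4862


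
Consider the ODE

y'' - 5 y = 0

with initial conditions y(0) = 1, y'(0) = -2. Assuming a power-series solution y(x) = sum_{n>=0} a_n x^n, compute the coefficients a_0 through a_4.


Ansatz: y(x) = sum_{n>=0} a_n x^n, so y'(x) = sum_{n>=1} n a_n x^(n-1) and y''(x) = sum_{n>=2} n(n-1) a_n x^(n-2).
Substitute into P(x) y'' + Q(x) y' + R(x) y = 0 with P(x) = 1, Q(x) = 0, R(x) = -5, and match powers of x.
Initial conditions: a_0 = 1, a_1 = -2.
Setting the coefficient of each power of x to zero and solving order by order (substituting the coefficients already found):
  x^0: 2 a_2 - 5 a_0 = 0  ->  2 a_2 = 5 a_0 = 5  ->  a_2 = 5/2
  x^1: 6 a_3 - 5 a_1 = 0  ->  6 a_3 = 5 a_1 = -10  ->  a_3 = -5/3
  x^2: 12 a_4 - 5 a_2 = 0  ->  12 a_4 = 5 a_2 = 25/2  ->  a_4 = 25/24
Truncated series: y(x) = 1 - 2 x + (5/2) x^2 - (5/3) x^3 + (25/24) x^4 + O(x^5).

a_0 = 1; a_1 = -2; a_2 = 5/2; a_3 = -5/3; a_4 = 25/24


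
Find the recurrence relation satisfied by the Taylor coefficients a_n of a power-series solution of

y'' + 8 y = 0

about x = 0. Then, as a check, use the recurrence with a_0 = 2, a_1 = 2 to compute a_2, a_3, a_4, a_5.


Substitute y = sum_n a_n x^n into y'' + (const) y = 0.
y''(x) = sum_{n>=0} (n+2)(n+1) a_{n+2} x^n.
The ODE becomes sum_n [(n+2)(n+1) a_{n+2} + 8 a_n] x^n = 0.
Setting each coefficient to zero gives the recurrence:
  (n+2)(n+1) a_{n+2} + 8 a_n = 0,
  a_{n+2} = -8 / ((n+1)(n+2)) a_n.

Check with a_0 = 2, a_1 = 2 (apply the recurrence for n = 0, 1, 2, 3): a_0 = 2, a_1 = 2, a_2 = -8, a_3 = -8/3, a_4 = 16/3, a_5 = 16/15.

a_{n+2} = -8/((n+1)(n+2)) * a_n; check: a_0 = 2, a_1 = 2, a_2 = -8, a_3 = -8/3, a_4 = 16/3, a_5 = 16/15


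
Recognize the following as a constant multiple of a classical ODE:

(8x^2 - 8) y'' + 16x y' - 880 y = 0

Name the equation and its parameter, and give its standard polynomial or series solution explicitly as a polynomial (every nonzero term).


All three coefficients share the factor -8; dividing through by -8 gives  (1 - x^2) y'' - 2x y' + 110 y = 0.
This matches the Legendre equation (1 - x^2) y'' - 2x y' + n(n+1) y = 0 (note the -2x y' term) with n(n+1) = 110, so n = 10; the polynomial solution is P_10(x).
With y = sum_k a_k x^k, matching x^k gives (k+2)(k+1) a_{k+2} = [k(k+1) - n(n+1)] a_k = (k - 10)(k + 11) a_k. The right side vanishes at k = 10, so the series with the parity of 10 terminates at degree 10.
Standard normalization (P_n(1) = 1): leading coefficient (2n)!/(2^n (n!)^2) = 2432902008176640000/(1024*13168189440000) = 46189/256, so a_10 = 46189/256. Work downward with a_k = (k+1)(k+2) a_{k+2} / ((k - 10)(k + 11)):
  a_8 = (9)(10)(46189/256) / ((8 - 10)(8 + 11)) = (2078505/128)/(-38) = -109395/256
  a_6 = (7)(8)(-109395/256) / ((6 - 10)(6 + 11)) = (-765765/32)/(-68) = 45045/128
  a_4 = (5)(6)(45045/128) / ((4 - 10)(4 + 11)) = (675675/64)/(-90) = -15015/128
  a_2 = (3)(4)(-15015/128) / ((2 - 10)(2 + 11)) = (-45045/32)/(-104) = 3465/256
  a_0 = (1)(2)(3465/256) / ((0 - 10)(0 + 11)) = (3465/128)/(-110) = -63/256
Hence P_10(x) = 46189 x^10/256 - 109395 x^8/256 + 45045 x^6/128 - 15015 x^4/128 + 3465 x^2/256 - 63/256.

P_10(x); series = 46189 x^10/256 - 109395 x^8/256 + 45045 x^6/128 - 15015 x^4/128 + 3465 x^2/256 - 63/256


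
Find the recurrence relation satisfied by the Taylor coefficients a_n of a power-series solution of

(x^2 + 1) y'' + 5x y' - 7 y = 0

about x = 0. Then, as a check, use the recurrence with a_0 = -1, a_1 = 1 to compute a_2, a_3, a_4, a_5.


Substitute y = sum_n a_n x^n.
(1 + 1 x^2) y'' contributes (n+2)(n+1) a_{n+2} + n(n-1) a_n at x^n.
5 x y'(x) contributes 5 n a_n at x^n.
-7 y(x) contributes -7 a_n at x^n.
Matching x^n: (n+2)(n+1) a_{n+2} + (n(n-1) + 5 n - 7) a_n = 0.
Thus a_{n+2} = (-n(n-1) - 5 n + 7) / ((n+1)(n+2)) * a_n.

Check with a_0 = -1, a_1 = 1 (apply the recurrence for n = 0, 1, 2, 3): a_0 = -1, a_1 = 1, a_2 = -7/2, a_3 = 1/3, a_4 = 35/24, a_5 = -7/30.

a_(n+2) = (-n(n-1) - 5 n + 7) / ((n+1)(n+2)) * a_n; check: a_0 = -1, a_1 = 1, a_2 = -7/2, a_3 = 1/3, a_4 = 35/24, a_5 = -7/30


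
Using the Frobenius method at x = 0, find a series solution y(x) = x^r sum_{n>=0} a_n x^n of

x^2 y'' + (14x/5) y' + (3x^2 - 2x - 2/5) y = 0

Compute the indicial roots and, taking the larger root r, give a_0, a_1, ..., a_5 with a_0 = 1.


Write in Frobenius form y'' + (p(x)/x) y' + (q(x)/x^2) y = 0:
  p(x) = 14/5,  q(x) = 3x^2 - 2x - 2/5.
Indicial equation: r(r-1) + (14/5) r + (-2/5) = 0 -> roots r_1 = 1/5, r_2 = -2.
Take r = r_1 = 1/5. Let y(x) = x^r sum_{n>=0} a_n x^n with a_0 = 1.
Substitute y = x^r sum a_n x^n and match x^{r+n}. The recurrence is
  D(n) a_n - 2 a_{n-1} + 3 a_{n-2} = 0,  where D(n) = (r+n)(r+n-1) + (14/5)(r+n) + (-2/5).
  a_n = [2 a_{n-1} - 3 a_{n-2}] / D(n).
Since the indicial polynomial factors as (r - r_1)(r - r_2), D(n) = (r_1 + n - r_1)(r_1 + n - r_2) = n(n + 11/5).
Evaluating step by step (a_0 = 1):
  n = 1: D(1) = 1(1 + 11/5) = 16/5; numerator = 2(1) = 2; a_1 = (2)/(16/5) = 5/8
  n = 2: D(2) = 2(2 + 11/5) = 42/5; numerator = 2(5/8) - 3(1) = -7/4; a_2 = (-7/4)/(42/5) = -5/24
  n = 3: D(3) = 3(3 + 11/5) = 78/5; numerator = 2(-5/24) - 3(5/8) = -55/24; a_3 = (-55/24)/(78/5) = -275/1872
  n = 4: D(4) = 4(4 + 11/5) = 124/5; numerator = 2(-275/1872) - 3(-5/24) = 155/468; a_4 = (155/468)/(124/5) = 25/1872
  n = 5: D(5) = 5(5 + 11/5) = 36; numerator = 2(25/1872) - 3(-275/1872) = 875/1872; a_5 = (875/1872)/(36) = 875/67392

r = 1/5; a_0 = 1; a_1 = 5/8; a_2 = -5/24; a_3 = -275/1872; a_4 = 25/1872; a_5 = 875/67392


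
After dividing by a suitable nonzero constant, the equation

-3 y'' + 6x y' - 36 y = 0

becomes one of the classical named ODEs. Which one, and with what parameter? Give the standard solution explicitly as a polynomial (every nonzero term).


All three coefficients share the factor -3; dividing through by -3 gives  y'' - 2x y' + 12 y = 0.
This matches the Hermite equation y'' - 2x y' + 2n y = 0 with 2n = 12, so n = 6; the polynomial solution is H_6(x).
With y = sum_k a_k x^k, matching x^k gives (k+2)(k+1) a_{k+2} = 2(k - n) a_k = 2(k - 6) a_k. The right side vanishes at k = 6, so the series with the parity of 6 terminates at degree 6.
Standard normalization: leading coefficient of H_n is 2^n, so a_6 = 2^6 = 64. Work downward with a_k = (k+1)(k+2) a_{k+2} / (2(k - n)):
  a_4 = (5)(6)(64) / (2(4 - 6)) = 1920/(-4) = -480
  a_2 = (3)(4)(-480) / (2(2 - 6)) = -5760/(-8) = 720
  a_0 = (1)(2)(720) / (2(0 - 6)) = 1440/(-12) = -120
Hence H_6(x) = 64 x^6 - 480 x^4 + 720 x^2 - 120.

H_6(x); series = 64 x^6 - 480 x^4 + 720 x^2 - 120


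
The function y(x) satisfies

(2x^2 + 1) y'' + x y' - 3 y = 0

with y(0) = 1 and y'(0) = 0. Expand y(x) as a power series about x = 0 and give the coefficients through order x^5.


Ansatz: y(x) = sum_{n>=0} a_n x^n, so y'(x) = sum_{n>=1} n a_n x^(n-1) and y''(x) = sum_{n>=2} n(n-1) a_n x^(n-2).
Substitute into P(x) y'' + Q(x) y' + R(x) y = 0 with P(x) = 2x^2 + 1, Q(x) = x, R(x) = -3, and match powers of x.
Initial conditions: a_0 = 1, a_1 = 0.
Setting the coefficient of each power of x to zero and solving order by order (substituting the coefficients already found):
  x^0: 2 a_2 - 3 a_0 = 0  ->  2 a_2 = 3 a_0 = 3  ->  a_2 = 3/2
  x^1: 6 a_3 - 2 a_1 = 0  ->  6 a_3 = 2 a_1 = 0  ->  a_3 = 0
  x^2: 12 a_4 + 3 a_2 = 0  ->  12 a_4 = -3 a_2 = -9/2  ->  a_4 = -3/8
  x^3: 20 a_5 + 12 a_3 = 0  ->  20 a_5 = -12 a_3 = 0  ->  a_5 = 0
Truncated series: y(x) = 1 + (3/2) x^2 - (3/8) x^4 + O(x^6).

a_0 = 1; a_1 = 0; a_2 = 3/2; a_3 = 0; a_4 = -3/8; a_5 = 0


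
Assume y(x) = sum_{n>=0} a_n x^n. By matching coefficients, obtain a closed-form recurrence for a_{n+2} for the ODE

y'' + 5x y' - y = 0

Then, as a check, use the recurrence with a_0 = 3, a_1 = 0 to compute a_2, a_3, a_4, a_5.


Substitute y = sum_n a_n x^n.
y''(x) has coefficient (n+2)(n+1) a_{n+2} at x^n;
5 x y'(x) has coefficient 5 n a_n at x^n (shift);
-y(x) has coefficient -1 a_n at x^n.
Matching x^n: (n+2)(n+1) a_{n+2} + (5n - 1) a_n = 0.
Thus a_{n+2} = (-5n + 1) / ((n+1)(n+2)) * a_n.

Check with a_0 = 3, a_1 = 0 (apply the recurrence for n = 0, 1, 2, 3): a_0 = 3, a_1 = 0, a_2 = 3/2, a_3 = 0, a_4 = -9/8, a_5 = 0.

a_(n+2) = (-5n + 1) / ((n+1)(n+2)) * a_n; check: a_0 = 3, a_1 = 0, a_2 = 3/2, a_3 = 0, a_4 = -9/8, a_5 = 0


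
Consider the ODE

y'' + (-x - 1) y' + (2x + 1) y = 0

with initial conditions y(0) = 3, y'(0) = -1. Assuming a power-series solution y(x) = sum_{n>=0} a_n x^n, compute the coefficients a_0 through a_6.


Ansatz: y(x) = sum_{n>=0} a_n x^n, so y'(x) = sum_{n>=1} n a_n x^(n-1) and y''(x) = sum_{n>=2} n(n-1) a_n x^(n-2).
Substitute into P(x) y'' + Q(x) y' + R(x) y = 0 with P(x) = 1, Q(x) = -x - 1, R(x) = 2x + 1, and match powers of x.
Initial conditions: a_0 = 3, a_1 = -1.
Setting the coefficient of each power of x to zero and solving order by order (substituting the coefficients already found):
  x^0: 2 a_2 - a_1 + a_0 = 0  ->  2 a_2 = a_1 - a_0 = -4  ->  a_2 = -2
  x^1: 6 a_3 - 2 a_2 + 2 a_0 = 0  ->  6 a_3 = 2 a_2 - 2 a_0 = -10  ->  a_3 = -5/3
  x^2: 12 a_4 - 3 a_3 - a_2 + 2 a_1 = 0  ->  12 a_4 = 3 a_3 + a_2 - 2 a_1 = -5  ->  a_4 = -5/12
  x^3: 20 a_5 - 4 a_4 - 2 a_3 + 2 a_2 = 0  ->  20 a_5 = 4 a_4 + 2 a_3 - 2 a_2 = -1  ->  a_5 = -1/20
  x^4: 30 a_6 - 5 a_5 - 3 a_4 + 2 a_3 = 0  ->  30 a_6 = 5 a_5 + 3 a_4 - 2 a_3 = 11/6  ->  a_6 = 11/180
Truncated series: y(x) = 3 - x - 2 x^2 - (5/3) x^3 - (5/12) x^4 - (1/20) x^5 + (11/180) x^6 + O(x^7).

a_0 = 3; a_1 = -1; a_2 = -2; a_3 = -5/3; a_4 = -5/12; a_5 = -1/20; a_6 = 11/180


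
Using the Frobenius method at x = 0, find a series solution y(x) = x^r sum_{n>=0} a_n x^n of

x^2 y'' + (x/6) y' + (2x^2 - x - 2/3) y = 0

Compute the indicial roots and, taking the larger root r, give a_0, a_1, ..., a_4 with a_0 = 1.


Write in Frobenius form y'' + (p(x)/x) y' + (q(x)/x^2) y = 0:
  p(x) = 1/6,  q(x) = 2x^2 - x - 2/3.
Indicial equation: r(r-1) + (1/6) r + (-2/3) = 0 -> roots r_1 = 4/3, r_2 = -1/2.
Take r = r_1 = 4/3. Let y(x) = x^r sum_{n>=0} a_n x^n with a_0 = 1.
Substitute y = x^r sum a_n x^n and match x^{r+n}. The recurrence is
  D(n) a_n - 1 a_{n-1} + 2 a_{n-2} = 0,  where D(n) = (r+n)(r+n-1) + (1/6)(r+n) + (-2/3).
  a_n = [1 a_{n-1} - 2 a_{n-2}] / D(n).
Since the indicial polynomial factors as (r - r_1)(r - r_2), D(n) = (r_1 + n - r_1)(r_1 + n - r_2) = n(n + 11/6).
Evaluating step by step (a_0 = 1):
  n = 1: D(1) = 1(1 + 11/6) = 17/6; numerator = 1(1) = 1; a_1 = (1)/(17/6) = 6/17
  n = 2: D(2) = 2(2 + 11/6) = 23/3; numerator = 1(6/17) - 2(1) = -28/17; a_2 = (-28/17)/(23/3) = -84/391
  n = 3: D(3) = 3(3 + 11/6) = 29/2; numerator = 1(-84/391) - 2(6/17) = -360/391; a_3 = (-360/391)/(29/2) = -720/11339
  n = 4: D(4) = 4(4 + 11/6) = 70/3; numerator = 1(-720/11339) - 2(-84/391) = 4152/11339; a_4 = (4152/11339)/(70/3) = 6228/396865

r = 4/3; a_0 = 1; a_1 = 6/17; a_2 = -84/391; a_3 = -720/11339; a_4 = 6228/396865


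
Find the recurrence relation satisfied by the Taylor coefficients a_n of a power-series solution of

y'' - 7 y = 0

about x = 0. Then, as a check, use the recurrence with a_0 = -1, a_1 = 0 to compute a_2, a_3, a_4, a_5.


Substitute y = sum_n a_n x^n into y'' + (const) y = 0.
y''(x) = sum_{n>=0} (n+2)(n+1) a_{n+2} x^n.
The ODE becomes sum_n [(n+2)(n+1) a_{n+2} - 7 a_n] x^n = 0.
Setting each coefficient to zero gives the recurrence:
  (n+2)(n+1) a_{n+2} - 7 a_n = 0,
  a_{n+2} = 7 / ((n+1)(n+2)) a_n.

Check with a_0 = -1, a_1 = 0 (apply the recurrence for n = 0, 1, 2, 3): a_0 = -1, a_1 = 0, a_2 = -7/2, a_3 = 0, a_4 = -49/24, a_5 = 0.

a_{n+2} = 7/((n+1)(n+2)) * a_n; check: a_0 = -1, a_1 = 0, a_2 = -7/2, a_3 = 0, a_4 = -49/24, a_5 = 0


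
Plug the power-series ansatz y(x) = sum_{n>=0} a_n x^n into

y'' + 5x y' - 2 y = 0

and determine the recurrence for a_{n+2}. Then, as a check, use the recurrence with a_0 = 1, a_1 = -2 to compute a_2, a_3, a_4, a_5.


Substitute y = sum_n a_n x^n.
y''(x) has coefficient (n+2)(n+1) a_{n+2} at x^n;
5 x y'(x) has coefficient 5 n a_n at x^n (shift);
-2 y(x) has coefficient -2 a_n at x^n.
Matching x^n: (n+2)(n+1) a_{n+2} + (5n - 2) a_n = 0.
Thus a_{n+2} = (-5n + 2) / ((n+1)(n+2)) * a_n.

Check with a_0 = 1, a_1 = -2 (apply the recurrence for n = 0, 1, 2, 3): a_0 = 1, a_1 = -2, a_2 = 1, a_3 = 1, a_4 = -2/3, a_5 = -13/20.

a_(n+2) = (-5n + 2) / ((n+1)(n+2)) * a_n; check: a_0 = 1, a_1 = -2, a_2 = 1, a_3 = 1, a_4 = -2/3, a_5 = -13/20


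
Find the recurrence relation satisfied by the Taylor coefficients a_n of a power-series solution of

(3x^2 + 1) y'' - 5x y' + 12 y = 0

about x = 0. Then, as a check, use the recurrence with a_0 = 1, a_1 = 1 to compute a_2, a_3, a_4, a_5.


Substitute y = sum_n a_n x^n.
(1 + 3 x^2) y'' contributes (n+2)(n+1) a_{n+2} + 3 n(n-1) a_n at x^n.
-5 x y'(x) contributes -5 n a_n at x^n.
12 y(x) contributes 12 a_n at x^n.
Matching x^n: (n+2)(n+1) a_{n+2} + (3 n(n-1) - 5 n + 12) a_n = 0.
Thus a_{n+2} = (-3 n(n-1) + 5 n - 12) / ((n+1)(n+2)) * a_n.

Check with a_0 = 1, a_1 = 1 (apply the recurrence for n = 0, 1, 2, 3): a_0 = 1, a_1 = 1, a_2 = -6, a_3 = -7/6, a_4 = 4, a_5 = 7/8.

a_(n+2) = (-3 n(n-1) + 5 n - 12) / ((n+1)(n+2)) * a_n; check: a_0 = 1, a_1 = 1, a_2 = -6, a_3 = -7/6, a_4 = 4, a_5 = 7/8


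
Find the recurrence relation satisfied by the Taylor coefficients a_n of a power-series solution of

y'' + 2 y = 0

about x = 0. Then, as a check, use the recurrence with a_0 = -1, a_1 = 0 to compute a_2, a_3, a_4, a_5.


Substitute y = sum_n a_n x^n into y'' + (const) y = 0.
y''(x) = sum_{n>=0} (n+2)(n+1) a_{n+2} x^n.
The ODE becomes sum_n [(n+2)(n+1) a_{n+2} + 2 a_n] x^n = 0.
Setting each coefficient to zero gives the recurrence:
  (n+2)(n+1) a_{n+2} + 2 a_n = 0,
  a_{n+2} = -2 / ((n+1)(n+2)) a_n.

Check with a_0 = -1, a_1 = 0 (apply the recurrence for n = 0, 1, 2, 3): a_0 = -1, a_1 = 0, a_2 = 1, a_3 = 0, a_4 = -1/6, a_5 = 0.

a_{n+2} = -2/((n+1)(n+2)) * a_n; check: a_0 = -1, a_1 = 0, a_2 = 1, a_3 = 0, a_4 = -1/6, a_5 = 0


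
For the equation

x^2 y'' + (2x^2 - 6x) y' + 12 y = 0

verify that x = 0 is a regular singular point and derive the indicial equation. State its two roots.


Divide by x^2 to reach normal form y'' + P_1(x) y' + P_2(x) y = 0 with P_1(x) = 2 - 6/x and P_2(x) = 12/x^2.
x = 0 is a singular point because the y'-coefficient 2 - 6/x has a pole at x = 0 and the y-coefficient 12/x^2 has a pole at x = 0.
It is a regular singular point because x P_1(x) = p(x) = 2x - 6 and x^2 P_2(x) = q(x) = 12 are polynomials, hence analytic at x = 0.
p(0) = -6,  q(0) = 12.
Indicial equation: r(r-1) + p(0) r + q(0) = 0, i.e. r^2 + (p(0) - 1) r + q(0) = 0, i.e. r^2 - 7 r + 12 = 0.
Discriminant: (-7)^2 - 4(12) = 1, so r = (7 ± 1)/2.
Solving: r_1 = 4, r_2 = 3.

indicial: r^2 - 7 r + 12 = 0; roots r_1 = 4, r_2 = 3


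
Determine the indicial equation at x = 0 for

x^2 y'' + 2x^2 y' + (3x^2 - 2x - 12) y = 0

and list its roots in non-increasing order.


Divide by x^2 to reach normal form y'' + P_1(x) y' + P_2(x) y = 0 with P_1(x) = 2 and P_2(x) = 3 - 2/x - 12/x^2.
x = 0 is a singular point because the y-coefficient 3 - 2/x - 12/x^2 has a pole at x = 0.
It is a regular singular point because x P_1(x) = p(x) = 2x and x^2 P_2(x) = q(x) = 3x^2 - 2x - 12 are polynomials, hence analytic at x = 0.
p(0) = 0,  q(0) = -12.
Indicial equation: r(r-1) + p(0) r + q(0) = 0, i.e. r^2 + (p(0) - 1) r + q(0) = 0, i.e. r^2 - 1 r - 12 = 0.
Discriminant: (-1)^2 - 4(-12) = 49, so r = (1 ± 7)/2.
Solving: r_1 = 4, r_2 = -3.

indicial: r^2 - 1 r - 12 = 0; roots r_1 = 4, r_2 = -3


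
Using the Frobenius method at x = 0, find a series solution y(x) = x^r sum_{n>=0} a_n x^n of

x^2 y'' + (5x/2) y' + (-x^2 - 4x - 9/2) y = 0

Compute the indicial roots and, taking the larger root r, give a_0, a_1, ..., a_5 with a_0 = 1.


Write in Frobenius form y'' + (p(x)/x) y' + (q(x)/x^2) y = 0:
  p(x) = 5/2,  q(x) = -x^2 - 4x - 9/2.
Indicial equation: r(r-1) + (5/2) r + (-9/2) = 0 -> roots r_1 = 3/2, r_2 = -3.
Take r = r_1 = 3/2. Let y(x) = x^r sum_{n>=0} a_n x^n with a_0 = 1.
Substitute y = x^r sum a_n x^n and match x^{r+n}. The recurrence is
  D(n) a_n - 4 a_{n-1} - 1 a_{n-2} = 0,  where D(n) = (r+n)(r+n-1) + (5/2)(r+n) + (-9/2).
  a_n = [4 a_{n-1} + 1 a_{n-2}] / D(n).
Since the indicial polynomial factors as (r - r_1)(r - r_2), D(n) = (r_1 + n - r_1)(r_1 + n - r_2) = n(n + 9/2).
Evaluating step by step (a_0 = 1):
  n = 1: D(1) = 1(1 + 9/2) = 11/2; numerator = 4(1) = 4; a_1 = (4)/(11/2) = 8/11
  n = 2: D(2) = 2(2 + 9/2) = 13; numerator = 4(8/11) + 1(1) = 43/11; a_2 = (43/11)/(13) = 43/143
  n = 3: D(3) = 3(3 + 9/2) = 45/2; numerator = 4(43/143) + 1(8/11) = 276/143; a_3 = (276/143)/(45/2) = 184/2145
  n = 4: D(4) = 4(4 + 9/2) = 34; numerator = 4(184/2145) + 1(43/143) = 1381/2145; a_4 = (1381/2145)/(34) = 1381/72930
  n = 5: D(5) = 5(5 + 9/2) = 95/2; numerator = 4(1381/72930) + 1(184/2145) = 1178/7293; a_5 = (1178/7293)/(95/2) = 124/36465

r = 3/2; a_0 = 1; a_1 = 8/11; a_2 = 43/143; a_3 = 184/2145; a_4 = 1381/72930; a_5 = 124/36465


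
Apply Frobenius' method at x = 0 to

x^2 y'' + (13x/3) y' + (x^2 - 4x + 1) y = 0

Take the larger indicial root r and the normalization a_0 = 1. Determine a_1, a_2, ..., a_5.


Write in Frobenius form y'' + (p(x)/x) y' + (q(x)/x^2) y = 0:
  p(x) = 13/3,  q(x) = x^2 - 4x + 1.
Indicial equation: r(r-1) + (13/3) r + (1) = 0 -> roots r_1 = -1/3, r_2 = -3.
Take r = r_1 = -1/3. Let y(x) = x^r sum_{n>=0} a_n x^n with a_0 = 1.
Substitute y = x^r sum a_n x^n and match x^{r+n}. The recurrence is
  D(n) a_n - 4 a_{n-1} + 1 a_{n-2} = 0,  where D(n) = (r+n)(r+n-1) + (13/3)(r+n) + (1).
  a_n = [4 a_{n-1} - 1 a_{n-2}] / D(n).
Since the indicial polynomial factors as (r - r_1)(r - r_2), D(n) = (r_1 + n - r_1)(r_1 + n - r_2) = n(n + 8/3).
Evaluating step by step (a_0 = 1):
  n = 1: D(1) = 1(1 + 8/3) = 11/3; numerator = 4(1) = 4; a_1 = (4)/(11/3) = 12/11
  n = 2: D(2) = 2(2 + 8/3) = 28/3; numerator = 4(12/11) - 1(1) = 37/11; a_2 = (37/11)/(28/3) = 111/308
  n = 3: D(3) = 3(3 + 8/3) = 17; numerator = 4(111/308) - 1(12/11) = 27/77; a_3 = (27/77)/(17) = 27/1309
  n = 4: D(4) = 4(4 + 8/3) = 80/3; numerator = 4(27/1309) - 1(111/308) = -1455/5236; a_4 = (-1455/5236)/(80/3) = -873/83776
  n = 5: D(5) = 5(5 + 8/3) = 115/3; numerator = 4(-873/83776) - 1(27/1309) = -1305/20944; a_5 = (-1305/20944)/(115/3) = -783/481712

r = -1/3; a_0 = 1; a_1 = 12/11; a_2 = 111/308; a_3 = 27/1309; a_4 = -873/83776; a_5 = -783/481712


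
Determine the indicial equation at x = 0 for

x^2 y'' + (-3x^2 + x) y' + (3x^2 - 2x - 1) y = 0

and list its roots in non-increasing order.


Divide by x^2 to reach normal form y'' + P_1(x) y' + P_2(x) y = 0 with P_1(x) = -3 + 1/x and P_2(x) = 3 - 2/x - 1/x^2.
x = 0 is a singular point because the y'-coefficient -3 + 1/x has a pole at x = 0 and the y-coefficient 3 - 2/x - 1/x^2 has a pole at x = 0.
It is a regular singular point because x P_1(x) = p(x) = 1 - 3x and x^2 P_2(x) = q(x) = 3x^2 - 2x - 1 are polynomials, hence analytic at x = 0.
p(0) = 1,  q(0) = -1.
Indicial equation: r(r-1) + p(0) r + q(0) = 0, i.e. r^2 + (p(0) - 1) r + q(0) = 0, i.e. r^2 - 1 = 0.
Discriminant: (0)^2 - 4(-1) = 4, so r = (0 ± 2)/2.
Solving: r_1 = 1, r_2 = -1.

indicial: r^2 - 1 = 0; roots r_1 = 1, r_2 = -1


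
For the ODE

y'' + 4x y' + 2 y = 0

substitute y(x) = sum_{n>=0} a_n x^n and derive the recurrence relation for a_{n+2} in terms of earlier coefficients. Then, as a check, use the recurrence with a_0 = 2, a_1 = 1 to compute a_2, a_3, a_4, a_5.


Substitute y = sum_n a_n x^n.
y''(x) has coefficient (n+2)(n+1) a_{n+2} at x^n;
4 x y'(x) has coefficient 4 n a_n at x^n (shift);
2 y(x) has coefficient 2 a_n at x^n.
Matching x^n: (n+2)(n+1) a_{n+2} + (4n + 2) a_n = 0.
Thus a_{n+2} = (-4n - 2) / ((n+1)(n+2)) * a_n.

Check with a_0 = 2, a_1 = 1 (apply the recurrence for n = 0, 1, 2, 3): a_0 = 2, a_1 = 1, a_2 = -2, a_3 = -1, a_4 = 5/3, a_5 = 7/10.

a_(n+2) = (-4n - 2) / ((n+1)(n+2)) * a_n; check: a_0 = 2, a_1 = 1, a_2 = -2, a_3 = -1, a_4 = 5/3, a_5 = 7/10


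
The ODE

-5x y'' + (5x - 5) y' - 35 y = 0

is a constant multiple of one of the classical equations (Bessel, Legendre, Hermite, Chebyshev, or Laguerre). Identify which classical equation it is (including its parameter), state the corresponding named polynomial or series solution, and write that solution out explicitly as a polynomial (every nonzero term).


All three coefficients share the factor -5; dividing through by -5 gives  x y'' + (1 - x) y' + 7 y = 0.
This matches the Laguerre equation x y'' + (1 - x) y' + n y = 0 with n = 7; the polynomial solution is L_7(x).
With y = sum_k a_k x^k, matching x^k gives (k+1)k a_{k+1} + (k+1) a_{k+1} - k a_k + n a_k = 0, i.e. (k+1)^2 a_{k+1} = (k - n) a_k = (k - 7) a_k. The right side vanishes at k = 7, so the series terminates at degree 7.
Standard normalization L_n(0) = 1 gives a_0 = 1. Work upward with a_{k+1} = (k - 7) a_k / (k+1)^2:
  a_1 = (0 - 7)(1) / 1^2 = -7/1 = -7
  a_2 = (1 - 7)(-7) / 2^2 = 42/4 = 21/2
  a_3 = (2 - 7)(21/2) / 3^2 = (-105/2)/9 = -35/6
  a_4 = (3 - 7)(-35/6) / 4^2 = (70/3)/16 = 35/24
  a_5 = (4 - 7)(35/24) / 5^2 = (-35/8)/25 = -7/40
  a_6 = (5 - 7)(-7/40) / 6^2 = (7/20)/36 = 7/720
  a_7 = (6 - 7)(7/720) / 7^2 = (-7/720)/49 = -1/5040
Hence L_7(x) = -x^7/5040 + 7 x^6/720 - 7 x^5/40 + 35 x^4/24 - 35 x^3/6 + 21 x^2/2 - 7 x + 1.

L_7(x); series = -x^7/5040 + 7 x^6/720 - 7 x^5/40 + 35 x^4/24 - 35 x^3/6 + 21 x^2/2 - 7 x + 1


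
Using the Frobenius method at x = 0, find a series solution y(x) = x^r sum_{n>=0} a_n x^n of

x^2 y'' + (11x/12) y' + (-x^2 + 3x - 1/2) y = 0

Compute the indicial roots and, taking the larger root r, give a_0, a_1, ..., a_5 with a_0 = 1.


Write in Frobenius form y'' + (p(x)/x) y' + (q(x)/x^2) y = 0:
  p(x) = 11/12,  q(x) = -x^2 + 3x - 1/2.
Indicial equation: r(r-1) + (11/12) r + (-1/2) = 0 -> roots r_1 = 3/4, r_2 = -2/3.
Take r = r_1 = 3/4. Let y(x) = x^r sum_{n>=0} a_n x^n with a_0 = 1.
Substitute y = x^r sum a_n x^n and match x^{r+n}. The recurrence is
  D(n) a_n + 3 a_{n-1} - 1 a_{n-2} = 0,  where D(n) = (r+n)(r+n-1) + (11/12)(r+n) + (-1/2).
  a_n = [-3 a_{n-1} + 1 a_{n-2}] / D(n).
Since the indicial polynomial factors as (r - r_1)(r - r_2), D(n) = (r_1 + n - r_1)(r_1 + n - r_2) = n(n + 17/12).
Evaluating step by step (a_0 = 1):
  n = 1: D(1) = 1(1 + 17/12) = 29/12; numerator = -3(1) = -3; a_1 = (-3)/(29/12) = -36/29
  n = 2: D(2) = 2(2 + 17/12) = 41/6; numerator = -3(-36/29) + 1(1) = 137/29; a_2 = (137/29)/(41/6) = 822/1189
  n = 3: D(3) = 3(3 + 17/12) = 53/4; numerator = -3(822/1189) + 1(-36/29) = -3942/1189; a_3 = (-3942/1189)/(53/4) = -15768/63017
  n = 4: D(4) = 4(4 + 17/12) = 65/3; numerator = -3(-15768/63017) + 1(822/1189) = 90870/63017; a_4 = (90870/63017)/(65/3) = 4194/63017
  n = 5: D(5) = 5(5 + 17/12) = 385/12; numerator = -3(4194/63017) + 1(-15768/63017) = -28350/63017; a_5 = (-28350/63017)/(385/12) = -9720/693187

r = 3/4; a_0 = 1; a_1 = -36/29; a_2 = 822/1189; a_3 = -15768/63017; a_4 = 4194/63017; a_5 = -9720/693187


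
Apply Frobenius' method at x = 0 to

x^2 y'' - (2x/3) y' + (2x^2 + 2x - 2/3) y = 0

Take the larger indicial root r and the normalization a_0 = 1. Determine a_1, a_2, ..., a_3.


Write in Frobenius form y'' + (p(x)/x) y' + (q(x)/x^2) y = 0:
  p(x) = -2/3,  q(x) = 2x^2 + 2x - 2/3.
Indicial equation: r(r-1) + (-2/3) r + (-2/3) = 0 -> roots r_1 = 2, r_2 = -1/3.
Take r = r_1 = 2. Let y(x) = x^r sum_{n>=0} a_n x^n with a_0 = 1.
Substitute y = x^r sum a_n x^n and match x^{r+n}. The recurrence is
  D(n) a_n + 2 a_{n-1} + 2 a_{n-2} = 0,  where D(n) = (r+n)(r+n-1) + (-2/3)(r+n) + (-2/3).
  a_n = [-2 a_{n-1} - 2 a_{n-2}] / D(n).
Since the indicial polynomial factors as (r - r_1)(r - r_2), D(n) = (r_1 + n - r_1)(r_1 + n - r_2) = n(n + 7/3).
Evaluating step by step (a_0 = 1):
  n = 1: D(1) = 1(1 + 7/3) = 10/3; numerator = -2(1) = -2; a_1 = (-2)/(10/3) = -3/5
  n = 2: D(2) = 2(2 + 7/3) = 26/3; numerator = -2(-3/5) - 2(1) = -4/5; a_2 = (-4/5)/(26/3) = -6/65
  n = 3: D(3) = 3(3 + 7/3) = 16; numerator = -2(-6/65) - 2(-3/5) = 18/13; a_3 = (18/13)/(16) = 9/104

r = 2; a_0 = 1; a_1 = -3/5; a_2 = -6/65; a_3 = 9/104


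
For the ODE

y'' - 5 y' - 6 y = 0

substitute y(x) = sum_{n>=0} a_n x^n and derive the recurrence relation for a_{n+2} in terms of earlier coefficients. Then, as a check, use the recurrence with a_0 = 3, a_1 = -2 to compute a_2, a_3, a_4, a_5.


Substitute y = sum_n a_n x^n.
y''(x) has coefficient (n+2)(n+1) a_{n+2} at x^n;
-5 y'(x) has coefficient -5 (n+1) a_{n+1} at x^n;
-6 y(x) has coefficient -6 a_n at x^n.
Matching x^n: (n+2)(n+1) a_{n+2} - 5 (n+1) a_{n+1} - 6 a_n = 0.
Thus a_{n+2} = [5 (n+1) a_{n+1} + 6 a_n] / ((n+1)(n+2)).

Check with a_0 = 3, a_1 = -2 (apply the recurrence for n = 0, 1, 2, 3): a_0 = 3, a_1 = -2, a_2 = 4, a_3 = 14/3, a_4 = 47/6, a_5 = 277/30.

a_(n+2) = [5 (n+1) a_(n+1) + 6 a_n] / ((n+1)(n+2)); check: a_0 = 3, a_1 = -2, a_2 = 4, a_3 = 14/3, a_4 = 47/6, a_5 = 277/30


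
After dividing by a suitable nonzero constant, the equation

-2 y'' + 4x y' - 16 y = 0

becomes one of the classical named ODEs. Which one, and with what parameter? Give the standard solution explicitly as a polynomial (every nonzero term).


All three coefficients share the factor -2; dividing through by -2 gives  y'' - 2x y' + 8 y = 0.
This matches the Hermite equation y'' - 2x y' + 2n y = 0 with 2n = 8, so n = 4; the polynomial solution is H_4(x).
With y = sum_k a_k x^k, matching x^k gives (k+2)(k+1) a_{k+2} = 2(k - n) a_k = 2(k - 4) a_k. The right side vanishes at k = 4, so the series with the parity of 4 terminates at degree 4.
Standard normalization: leading coefficient of H_n is 2^n, so a_4 = 2^4 = 16. Work downward with a_k = (k+1)(k+2) a_{k+2} / (2(k - n)):
  a_2 = (3)(4)(16) / (2(2 - 4)) = 192/(-4) = -48
  a_0 = (1)(2)(-48) / (2(0 - 4)) = -96/(-8) = 12
Hence H_4(x) = 16 x^4 - 48 x^2 + 12.

H_4(x); series = 16 x^4 - 48 x^2 + 12


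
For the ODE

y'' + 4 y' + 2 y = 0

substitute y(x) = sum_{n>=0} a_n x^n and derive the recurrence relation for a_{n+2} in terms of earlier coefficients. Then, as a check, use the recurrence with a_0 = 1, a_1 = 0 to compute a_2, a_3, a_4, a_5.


Substitute y = sum_n a_n x^n.
y''(x) has coefficient (n+2)(n+1) a_{n+2} at x^n;
4 y'(x) has coefficient 4 (n+1) a_{n+1} at x^n;
2 y(x) has coefficient 2 a_n at x^n.
Matching x^n: (n+2)(n+1) a_{n+2} + 4 (n+1) a_{n+1} + 2 a_n = 0.
Thus a_{n+2} = [-4 (n+1) a_{n+1} - 2 a_n] / ((n+1)(n+2)).

Check with a_0 = 1, a_1 = 0 (apply the recurrence for n = 0, 1, 2, 3): a_0 = 1, a_1 = 0, a_2 = -1, a_3 = 4/3, a_4 = -7/6, a_5 = 4/5.

a_(n+2) = [-4 (n+1) a_(n+1) - 2 a_n] / ((n+1)(n+2)); check: a_0 = 1, a_1 = 0, a_2 = -1, a_3 = 4/3, a_4 = -7/6, a_5 = 4/5


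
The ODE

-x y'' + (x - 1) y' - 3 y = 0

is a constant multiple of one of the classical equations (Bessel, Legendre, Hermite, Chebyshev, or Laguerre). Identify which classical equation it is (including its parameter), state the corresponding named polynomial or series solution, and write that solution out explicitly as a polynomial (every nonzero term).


All three coefficients share the factor -1; dividing through by -1 gives  x y'' + (1 - x) y' + 3 y = 0.
This matches the Laguerre equation x y'' + (1 - x) y' + n y = 0 with n = 3; the polynomial solution is L_3(x).
With y = sum_k a_k x^k, matching x^k gives (k+1)k a_{k+1} + (k+1) a_{k+1} - k a_k + n a_k = 0, i.e. (k+1)^2 a_{k+1} = (k - n) a_k = (k - 3) a_k. The right side vanishes at k = 3, so the series terminates at degree 3.
Standard normalization L_n(0) = 1 gives a_0 = 1. Work upward with a_{k+1} = (k - 3) a_k / (k+1)^2:
  a_1 = (0 - 3)(1) / 1^2 = -3/1 = -3
  a_2 = (1 - 3)(-3) / 2^2 = 6/4 = 3/2
  a_3 = (2 - 3)(3/2) / 3^2 = (-3/2)/9 = -1/6
Hence L_3(x) = -x^3/6 + 3 x^2/2 - 3 x + 1.

L_3(x); series = -x^3/6 + 3 x^2/2 - 3 x + 1


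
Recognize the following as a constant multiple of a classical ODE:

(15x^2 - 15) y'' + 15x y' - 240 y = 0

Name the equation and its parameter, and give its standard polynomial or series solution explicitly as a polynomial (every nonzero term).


All three coefficients share the factor -15; dividing through by -15 gives  (1 - x^2) y'' - x y' + 16 y = 0.
This matches the Chebyshev equation (1 - x^2) y'' - x y' + n^2 y = 0 (note the -x y' term, not -2x y') with n^2 = 16, so n = 4; the polynomial solution is T_4(x).
With y = sum_k a_k x^k, matching x^k gives (k+2)(k+1) a_{k+2} = (k^2 - n^2) a_k = (k - 4)(k + 4) a_k. The right side vanishes at k = 4, so the series with the parity of 4 terminates at degree 4.
Standard normalization: leading coefficient of T_n is 2^(n-1), so a_4 = 2^3 = 8. Work downward with a_k = (k+1)(k+2) a_{k+2} / ((k - 4)(k + 4)):
  a_2 = (3)(4)(8) / ((2 - 4)(2 + 4)) = 96/(-12) = -8
  a_0 = (1)(2)(-8) / ((0 - 4)(0 + 4)) = -16/(-16) = 1
Hence T_4(x) = 8 x^4 - 8 x^2 + 1.

T_4(x); series = 8 x^4 - 8 x^2 + 1


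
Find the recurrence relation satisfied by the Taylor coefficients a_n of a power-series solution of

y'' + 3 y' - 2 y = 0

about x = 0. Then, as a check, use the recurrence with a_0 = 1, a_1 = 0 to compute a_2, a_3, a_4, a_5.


Substitute y = sum_n a_n x^n.
y''(x) has coefficient (n+2)(n+1) a_{n+2} at x^n;
3 y'(x) has coefficient 3 (n+1) a_{n+1} at x^n;
-2 y(x) has coefficient -2 a_n at x^n.
Matching x^n: (n+2)(n+1) a_{n+2} + 3 (n+1) a_{n+1} - 2 a_n = 0.
Thus a_{n+2} = [-3 (n+1) a_{n+1} + 2 a_n] / ((n+1)(n+2)).

Check with a_0 = 1, a_1 = 0 (apply the recurrence for n = 0, 1, 2, 3): a_0 = 1, a_1 = 0, a_2 = 1, a_3 = -1, a_4 = 11/12, a_5 = -13/20.

a_(n+2) = [-3 (n+1) a_(n+1) + 2 a_n] / ((n+1)(n+2)); check: a_0 = 1, a_1 = 0, a_2 = 1, a_3 = -1, a_4 = 11/12, a_5 = -13/20
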